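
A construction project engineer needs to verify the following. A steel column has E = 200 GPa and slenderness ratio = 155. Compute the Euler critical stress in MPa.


sigma_cr = pi^2 * E / lambda^2
= 9.8696 * 200000.0 / 155^2
= 9.8696 * 200000.0 / 24025
= 82.1611 MPa

82.1611 MPa


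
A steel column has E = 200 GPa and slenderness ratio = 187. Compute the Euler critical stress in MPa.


sigma_cr = pi^2 * E / lambda^2
= 9.8696 * 200000.0 / 187^2
= 9.8696 * 200000.0 / 34969
= 56.4477 MPa

56.4477 MPa


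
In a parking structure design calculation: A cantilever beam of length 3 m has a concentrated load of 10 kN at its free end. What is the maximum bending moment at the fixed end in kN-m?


For a cantilever with a point load at the free end:
M_max = P * L = 10 * 3 = 30 kN-m

30 kN-m


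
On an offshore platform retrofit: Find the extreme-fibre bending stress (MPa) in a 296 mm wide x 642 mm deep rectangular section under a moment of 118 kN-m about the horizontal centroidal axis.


I = b * h^3 / 12 = 296 * 642^3 / 12 = 6527029104.0 mm^4
y = h / 2 = 642 / 2 = 321.0 mm
M = 118 kN-m = 118000000.0 N-mm
sigma = M * y / I = 118000000.0 * 321.0 / 6527029104.0
= 5.8 MPa

5.8 MPa


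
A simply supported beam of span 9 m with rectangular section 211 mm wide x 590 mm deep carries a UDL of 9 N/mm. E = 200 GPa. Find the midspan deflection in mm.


I = 211 * 590^3 / 12 = 3611247416.67 mm^4
L = 9000.0 mm, w = 9 N/mm, E = 200000.0 MPa
delta = 5 * w * L^4 / (384 * E * I)
= 5 * 9 * 9000.0^4 / (384 * 200000.0 * 3611247416.67)
= 1.0645 mm

1.0645 mm


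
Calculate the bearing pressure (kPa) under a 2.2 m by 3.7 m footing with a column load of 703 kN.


A = 2.2 * 3.7 = 8.14 m^2
q = P / A = 703 / 8.14
= 86.3636 kPa

86.3636 kPa


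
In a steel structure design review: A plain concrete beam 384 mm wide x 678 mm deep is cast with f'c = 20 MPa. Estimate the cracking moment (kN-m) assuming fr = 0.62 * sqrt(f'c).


fr = 0.62 * sqrt(20) = 0.62 * 4.4721 = 2.7727 MPa
I = 384 * 678^3 / 12 = 9973304064.0 mm^4
y_t = 339.0 mm
M_cr = fr * I / y_t = 2.7727 * 9973304064.0 / 339.0 N-mm
= 81.5729 kN-m

81.5729 kN-m


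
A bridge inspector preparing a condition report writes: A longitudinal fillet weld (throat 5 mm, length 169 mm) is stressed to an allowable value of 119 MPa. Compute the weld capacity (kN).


Strength = throat * length * allowable stress
= 5 * 169 * 119 N
= 100555 N
= 100.56 kN

100.56 kN


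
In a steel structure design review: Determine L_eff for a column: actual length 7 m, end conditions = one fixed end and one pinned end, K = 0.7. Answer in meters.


L_eff = K * L
= 0.7 * 7
= 4.9 m

4.9 m


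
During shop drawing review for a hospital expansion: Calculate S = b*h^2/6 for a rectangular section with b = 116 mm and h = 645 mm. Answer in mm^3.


S = b * h^2 / 6
= 116 * 645^2 / 6
= 116 * 416025 / 6
= 8043150.0 mm^3

8043150.0 mm^3


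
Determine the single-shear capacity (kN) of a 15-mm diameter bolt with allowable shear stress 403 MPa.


A = pi * d^2 / 4 = pi * 15^2 / 4 = 176.7146 mm^2
V = f_v * A / 1000 = 403 * 176.7146 / 1000
= 71.216 kN

71.216 kN


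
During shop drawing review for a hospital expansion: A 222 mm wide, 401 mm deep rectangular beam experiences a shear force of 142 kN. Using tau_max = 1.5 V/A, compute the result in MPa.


A = b * h = 222 * 401 = 89022 mm^2
V = 142 kN = 142000.0 N
tau_max = 1.5 * V / A = 1.5 * 142000.0 / 89022
= 2.3927 MPa

2.3927 MPa


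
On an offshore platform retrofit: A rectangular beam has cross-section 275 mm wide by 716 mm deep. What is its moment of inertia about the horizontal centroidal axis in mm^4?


I = b * h^3 / 12
= 275 * 716^3 / 12
= 275 * 367061696 / 12
= 8411830533.33 mm^4

8411830533.33 mm^4


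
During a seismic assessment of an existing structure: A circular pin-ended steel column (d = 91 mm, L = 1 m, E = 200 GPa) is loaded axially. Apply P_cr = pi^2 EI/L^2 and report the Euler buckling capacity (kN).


I = pi * d^4 / 64 = 3366165.53 mm^4
L = 1000.0 mm
P_cr = pi^2 * E * I / L^2
= 9.8696 * 200000.0 * 3366165.53 / 1000.0^2
= 6644544.42 N = 6644.5444 kN

6644.5444 kN


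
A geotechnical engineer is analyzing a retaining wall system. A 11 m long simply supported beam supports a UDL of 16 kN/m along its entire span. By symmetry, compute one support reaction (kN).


Total load = w * L = 16 * 11 = 176 kN
By symmetry, each reaction R = total / 2 = 176 / 2 = 88.0 kN

88.0 kN


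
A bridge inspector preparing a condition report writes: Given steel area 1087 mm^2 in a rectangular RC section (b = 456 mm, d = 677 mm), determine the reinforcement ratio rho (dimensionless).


rho = As / (b * d)
= 1087 / (456 * 677)
= 1087 / 308712
= 0.003521 (dimensionless)

0.003521 (dimensionless)


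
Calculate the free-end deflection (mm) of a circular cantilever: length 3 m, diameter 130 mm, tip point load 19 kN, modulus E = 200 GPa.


I = pi * d^4 / 64 = pi * 130^4 / 64 = 14019848.09 mm^4
L = 3000.0 mm, P = 19000.0 N, E = 200000.0 MPa
delta = P * L^3 / (3 * E * I)
= 19000.0 * 3000.0^3 / (3 * 200000.0 * 14019848.09)
= 60.985 mm

60.985 mm


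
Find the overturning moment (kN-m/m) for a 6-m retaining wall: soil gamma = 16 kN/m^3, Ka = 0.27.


Pa = 0.5 * Ka * gamma * H^2
= 0.5 * 0.27 * 16 * 6^2
= 77.76 kN/m
Arm = H / 3 = 6 / 3 = 2.0 m
Mo = Pa * arm = Pa * H / 3 = 77.76 * 6 / 3 = 155.52 kN-m/m

155.52 kN-m/m


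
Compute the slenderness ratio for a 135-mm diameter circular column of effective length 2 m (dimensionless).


Radius of gyration r = d / 4 = 135 / 4 = 33.75 mm
L_eff = 2000.0 mm
Slenderness ratio = L / r = 2000.0 / 33.75 = 59.26 (dimensionless)

59.26 (dimensionless)


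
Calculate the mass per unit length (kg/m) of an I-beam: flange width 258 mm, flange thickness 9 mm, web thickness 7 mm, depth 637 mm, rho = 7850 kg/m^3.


A_flanges = 2 * 258 * 9 = 4644 mm^2
A_web = (637 - 2 * 9) * 7 = 4333 mm^2
A_total = 4644 + 4333 = 8977 mm^2 = 0.008977 m^2
Weight = rho * A = 7850 * 0.008977 = 70.4694 kg/m

70.4694 kg/m


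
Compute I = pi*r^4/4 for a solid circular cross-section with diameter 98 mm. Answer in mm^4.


r = d / 2 = 98 / 2 = 49.0 mm
I = pi * r^4 / 4 = pi * 49.0^4 / 4
= 4527664.12 mm^4

4527664.12 mm^4


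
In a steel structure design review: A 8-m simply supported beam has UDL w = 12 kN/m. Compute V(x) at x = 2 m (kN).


R_A = w * L / 2 = 12 * 8 / 2 = 48.0 kN
V(x) = R_A - w * x = 48.0 - 12 * 2
= 24.0 kN

24.0 kN


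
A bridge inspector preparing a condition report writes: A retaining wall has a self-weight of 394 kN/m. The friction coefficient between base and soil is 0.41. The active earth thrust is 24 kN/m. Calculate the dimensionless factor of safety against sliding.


Resisting force = mu * W = 0.41 * 394 = 161.54 kN/m
FOS = Resisting / Driving = 161.54 / 24
= 6.7308 (dimensionless)

6.7308 (dimensionless)


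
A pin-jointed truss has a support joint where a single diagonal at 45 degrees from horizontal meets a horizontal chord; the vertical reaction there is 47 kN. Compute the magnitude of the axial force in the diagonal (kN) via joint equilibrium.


At the joint, only the diagonal has a vertical component, so vertical equilibrium gives:
F * sin(45) = 47
F = 47 / sin(45)
= 47 / 0.707107
= 66.47 kN

66.47 kN


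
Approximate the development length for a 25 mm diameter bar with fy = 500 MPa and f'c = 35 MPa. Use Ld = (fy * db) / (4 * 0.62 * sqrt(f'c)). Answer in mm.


Ld = (fy * db) / (4 * 0.62 * sqrt(f'c))
= (500 * 25) / (4 * 0.62 * sqrt(35))
= 12500 / 14.6719
= 851.97 mm

851.97 mm


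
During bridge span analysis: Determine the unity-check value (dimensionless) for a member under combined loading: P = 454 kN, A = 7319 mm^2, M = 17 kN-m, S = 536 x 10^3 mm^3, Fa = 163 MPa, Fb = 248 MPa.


f_a = P / A = 454000.0 / 7319 = 62.0303 MPa
f_b = M / S = 17000000.0 / 536000.0 = 31.7164 MPa
Ratio = f_a / Fa + f_b / Fb
= 62.0303 / 163 + 31.7164 / 248
= 0.5084 (dimensionless)

0.5084 (dimensionless)


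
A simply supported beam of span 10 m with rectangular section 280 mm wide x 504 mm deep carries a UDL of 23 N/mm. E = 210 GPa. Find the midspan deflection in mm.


I = 280 * 504^3 / 12 = 2987228160.0 mm^4
L = 10000.0 mm, w = 23 N/mm, E = 210000.0 MPa
delta = 5 * w * L^4 / (384 * E * I)
= 5 * 23 * 10000.0^4 / (384 * 210000.0 * 2987228160.0)
= 4.774 mm

4.774 mm


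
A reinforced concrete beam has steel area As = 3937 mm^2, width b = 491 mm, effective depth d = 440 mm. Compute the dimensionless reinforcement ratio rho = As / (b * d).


rho = As / (b * d)
= 3937 / (491 * 440)
= 3937 / 216040
= 0.018223 (dimensionless)

0.018223 (dimensionless)


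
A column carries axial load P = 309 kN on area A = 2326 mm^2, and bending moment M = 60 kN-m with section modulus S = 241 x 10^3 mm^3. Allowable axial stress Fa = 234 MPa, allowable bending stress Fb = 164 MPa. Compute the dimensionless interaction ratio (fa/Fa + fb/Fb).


f_a = P / A = 309000.0 / 2326 = 132.8461 MPa
f_b = M / S = 60000000.0 / 241000.0 = 248.9627 MPa
Ratio = f_a / Fa + f_b / Fb
= 132.8461 / 234 + 248.9627 / 164
= 2.0858 (dimensionless)

2.0858 (dimensionless)


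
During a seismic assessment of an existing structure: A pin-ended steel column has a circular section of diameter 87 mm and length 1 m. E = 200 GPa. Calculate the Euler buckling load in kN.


I = pi * d^4 / 64 = 2812204.57 mm^4
L = 1000.0 mm
P_cr = pi^2 * E * I / L^2
= 9.8696 * 200000.0 * 2812204.57 / 1000.0^2
= 5551069.31 N = 5551.0693 kN

5551.0693 kN


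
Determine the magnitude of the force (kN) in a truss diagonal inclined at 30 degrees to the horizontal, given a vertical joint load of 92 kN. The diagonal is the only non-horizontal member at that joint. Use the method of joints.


At the joint, only the diagonal has a vertical component, so vertical equilibrium gives:
F * sin(30) = 92
F = 92 / sin(30)
= 92 / 0.5
= 184.0 kN

184.0 kN


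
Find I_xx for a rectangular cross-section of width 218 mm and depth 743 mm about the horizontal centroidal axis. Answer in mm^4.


I = b * h^3 / 12
= 218 * 743^3 / 12
= 218 * 410172407 / 12
= 7451465393.83 mm^4

7451465393.83 mm^4


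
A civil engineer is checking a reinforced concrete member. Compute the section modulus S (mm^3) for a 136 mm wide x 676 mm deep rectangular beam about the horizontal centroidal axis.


S = b * h^2 / 6
= 136 * 676^2 / 6
= 136 * 456976 / 6
= 10358122.67 mm^3

10358122.67 mm^3


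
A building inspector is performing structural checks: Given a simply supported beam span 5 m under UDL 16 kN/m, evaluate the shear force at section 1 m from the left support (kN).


R_A = w * L / 2 = 16 * 5 / 2 = 40.0 kN
V(x) = R_A - w * x = 40.0 - 16 * 1
= 24.0 kN

24.0 kN


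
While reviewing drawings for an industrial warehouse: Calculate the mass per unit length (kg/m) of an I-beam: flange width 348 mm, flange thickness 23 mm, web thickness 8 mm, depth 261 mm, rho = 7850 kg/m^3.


A_flanges = 2 * 348 * 23 = 16008 mm^2
A_web = (261 - 2 * 23) * 8 = 1720 mm^2
A_total = 16008 + 1720 = 17728 mm^2 = 0.017728 m^2
Weight = rho * A = 7850 * 0.017728 = 139.1648 kg/m

139.1648 kg/m


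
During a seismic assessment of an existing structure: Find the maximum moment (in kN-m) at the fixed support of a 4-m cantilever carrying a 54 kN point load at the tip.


For a cantilever with a point load at the free end:
M_max = P * L = 54 * 4 = 216 kN-m

216 kN-m


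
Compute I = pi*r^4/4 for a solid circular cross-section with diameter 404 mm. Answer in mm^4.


r = d / 2 = 404 / 2 = 202.0 mm
I = pi * r^4 / 4 = pi * 202.0^4 / 4
= 1307661565.24 mm^4

1307661565.24 mm^4


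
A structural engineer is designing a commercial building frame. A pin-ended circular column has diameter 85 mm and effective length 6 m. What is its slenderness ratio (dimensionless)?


Radius of gyration r = d / 4 = 85 / 4 = 21.25 mm
L_eff = 6000.0 mm
Slenderness ratio = L / r = 6000.0 / 21.25 = 282.35 (dimensionless)

282.35 (dimensionless)


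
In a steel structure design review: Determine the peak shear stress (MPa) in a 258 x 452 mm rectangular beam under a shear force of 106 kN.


A = b * h = 258 * 452 = 116616 mm^2
V = 106 kN = 106000.0 N
tau_max = 1.5 * V / A = 1.5 * 106000.0 / 116616
= 1.3634 MPa

1.3634 MPa


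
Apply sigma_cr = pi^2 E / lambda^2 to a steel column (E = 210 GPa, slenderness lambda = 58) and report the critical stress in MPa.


sigma_cr = pi^2 * E / lambda^2
= 9.8696 * 210000.0 / 58^2
= 9.8696 * 210000.0 / 3364
= 616.1168 MPa

616.1168 MPa


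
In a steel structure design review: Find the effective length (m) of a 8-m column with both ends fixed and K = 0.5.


L_eff = K * L
= 0.5 * 8
= 4.0 m

4.0 m


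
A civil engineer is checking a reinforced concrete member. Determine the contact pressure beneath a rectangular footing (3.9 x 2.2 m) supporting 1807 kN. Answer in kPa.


A = 3.9 * 2.2 = 8.58 m^2
q = P / A = 1807 / 8.58
= 210.6061 kPa

210.6061 kPa


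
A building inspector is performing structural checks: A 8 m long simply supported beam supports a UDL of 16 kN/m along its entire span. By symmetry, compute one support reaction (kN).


Total load = w * L = 16 * 8 = 128 kN
By symmetry, each reaction R = total / 2 = 128 / 2 = 64.0 kN

64.0 kN


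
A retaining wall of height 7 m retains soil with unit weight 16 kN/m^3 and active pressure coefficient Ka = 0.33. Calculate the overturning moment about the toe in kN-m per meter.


Pa = 0.5 * Ka * gamma * H^2
= 0.5 * 0.33 * 16 * 7^2
= 129.36 kN/m
Arm = H / 3 = 7 / 3 = 2.3333 m
Mo = Pa * arm = Pa * H / 3 = 129.36 * 7 / 3 = 301.84 kN-m/m

301.84 kN-m/m


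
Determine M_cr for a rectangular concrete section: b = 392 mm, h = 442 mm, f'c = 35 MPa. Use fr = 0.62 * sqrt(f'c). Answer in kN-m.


fr = 0.62 * sqrt(35) = 0.62 * 5.9161 = 3.668 MPa
I = 392 * 442^3 / 12 = 2820795674.67 mm^4
y_t = 221.0 mm
M_cr = fr * I / y_t = 3.668 * 2820795674.67 / 221.0 N-mm
= 46.8172 kN-m

46.8172 kN-m


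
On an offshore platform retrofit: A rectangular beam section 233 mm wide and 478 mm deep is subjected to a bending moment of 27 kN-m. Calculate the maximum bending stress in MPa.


I = b * h^3 / 12 = 233 * 478^3 / 12 = 2120598084.67 mm^4
y = h / 2 = 478 / 2 = 239.0 mm
M = 27 kN-m = 27000000.0 N-mm
sigma = M * y / I = 27000000.0 * 239.0 / 2120598084.67
= 3.04 MPa

3.04 MPa


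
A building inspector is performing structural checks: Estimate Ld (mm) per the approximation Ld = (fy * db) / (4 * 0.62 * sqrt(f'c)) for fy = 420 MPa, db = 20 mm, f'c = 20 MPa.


Ld = (fy * db) / (4 * 0.62 * sqrt(f'c))
= (420 * 20) / (4 * 0.62 * sqrt(20))
= 8400 / 11.0909
= 757.38 mm

757.38 mm


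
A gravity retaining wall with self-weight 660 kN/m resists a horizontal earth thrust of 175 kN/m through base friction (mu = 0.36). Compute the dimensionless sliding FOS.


Resisting force = mu * W = 0.36 * 660 = 237.6 kN/m
FOS = Resisting / Driving = 237.6 / 175
= 1.3577 (dimensionless)

1.3577 (dimensionless)


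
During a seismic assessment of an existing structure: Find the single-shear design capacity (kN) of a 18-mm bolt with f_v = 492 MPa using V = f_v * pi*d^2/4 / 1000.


A = pi * d^2 / 4 = pi * 18^2 / 4 = 254.469 mm^2
V = f_v * A / 1000 = 492 * 254.469 / 1000
= 125.1988 kN

125.1988 kN


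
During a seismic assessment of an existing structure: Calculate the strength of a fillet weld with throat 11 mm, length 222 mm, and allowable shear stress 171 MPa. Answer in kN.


Strength = throat * length * allowable stress
= 11 * 222 * 171 N
= 417582 N
= 417.58 kN

417.58 kN


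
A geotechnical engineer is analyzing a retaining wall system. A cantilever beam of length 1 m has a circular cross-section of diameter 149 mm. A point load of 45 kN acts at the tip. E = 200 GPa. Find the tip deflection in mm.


I = pi * d^4 / 64 = pi * 149^4 / 64 = 24194406.46 mm^4
L = 1000.0 mm, P = 45000.0 N, E = 200000.0 MPa
delta = P * L^3 / (3 * E * I)
= 45000.0 * 1000.0^3 / (3 * 200000.0 * 24194406.46)
= 3.0999 mm

3.0999 mm


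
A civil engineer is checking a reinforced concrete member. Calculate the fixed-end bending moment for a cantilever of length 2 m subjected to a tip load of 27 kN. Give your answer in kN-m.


For a cantilever with a point load at the free end:
M_max = P * L = 27 * 2 = 54 kN-m

54 kN-m


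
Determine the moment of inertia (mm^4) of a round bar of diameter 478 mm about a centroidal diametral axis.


r = d / 2 = 478 / 2 = 239.0 mm
I = pi * r^4 / 4 = pi * 239.0^4 / 4
= 2562603914.16 mm^4

2562603914.16 mm^4


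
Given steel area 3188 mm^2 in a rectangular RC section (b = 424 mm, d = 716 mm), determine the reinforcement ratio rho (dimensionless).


rho = As / (b * d)
= 3188 / (424 * 716)
= 3188 / 303584
= 0.010501 (dimensionless)

0.010501 (dimensionless)


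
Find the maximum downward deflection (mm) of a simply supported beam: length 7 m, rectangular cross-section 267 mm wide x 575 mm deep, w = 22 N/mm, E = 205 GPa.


I = 267 * 575^3 / 12 = 4229933593.75 mm^4
L = 7000.0 mm, w = 22 N/mm, E = 205000.0 MPa
delta = 5 * w * L^4 / (384 * E * I)
= 5 * 22 * 7000.0^4 / (384 * 205000.0 * 4229933593.75)
= 0.7932 mm

0.7932 mm


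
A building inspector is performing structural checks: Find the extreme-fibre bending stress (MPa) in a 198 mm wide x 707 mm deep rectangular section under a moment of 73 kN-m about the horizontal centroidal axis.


I = b * h^3 / 12 = 198 * 707^3 / 12 = 5830988509.5 mm^4
y = h / 2 = 707 / 2 = 353.5 mm
M = 73 kN-m = 73000000.0 N-mm
sigma = M * y / I = 73000000.0 * 353.5 / 5830988509.5
= 4.43 MPa

4.43 MPa


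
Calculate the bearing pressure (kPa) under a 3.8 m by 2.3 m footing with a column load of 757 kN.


A = 3.8 * 2.3 = 8.74 m^2
q = P / A = 757 / 8.74
= 86.6133 kPa

86.6133 kPa


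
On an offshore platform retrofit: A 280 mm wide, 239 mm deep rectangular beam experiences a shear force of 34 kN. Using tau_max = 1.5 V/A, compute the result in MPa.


A = b * h = 280 * 239 = 66920 mm^2
V = 34 kN = 34000.0 N
tau_max = 1.5 * V / A = 1.5 * 34000.0 / 66920
= 0.7621 MPa

0.7621 MPa


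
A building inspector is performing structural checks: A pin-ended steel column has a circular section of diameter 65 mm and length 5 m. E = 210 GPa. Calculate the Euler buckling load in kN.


I = pi * d^4 / 64 = 876240.51 mm^4
L = 5000.0 mm
P_cr = pi^2 * E * I / L^2
= 9.8696 * 210000.0 * 876240.51 / 5000.0^2
= 72644.44 N = 72.6444 kN

72.6444 kN


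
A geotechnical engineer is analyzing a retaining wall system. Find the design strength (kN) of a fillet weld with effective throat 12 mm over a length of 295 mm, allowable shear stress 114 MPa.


Strength = throat * length * allowable stress
= 12 * 295 * 114 N
= 403560 N
= 403.56 kN

403.56 kN


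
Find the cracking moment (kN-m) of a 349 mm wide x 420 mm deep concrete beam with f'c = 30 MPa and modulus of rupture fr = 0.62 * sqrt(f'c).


fr = 0.62 * sqrt(30) = 0.62 * 5.4772 = 3.3959 MPa
I = 349 * 420^3 / 12 = 2154726000.0 mm^4
y_t = 210.0 mm
M_cr = fr * I / y_t = 3.3959 * 2154726000.0 / 210.0 N-mm
= 34.8438 kN-m

34.8438 kN-m


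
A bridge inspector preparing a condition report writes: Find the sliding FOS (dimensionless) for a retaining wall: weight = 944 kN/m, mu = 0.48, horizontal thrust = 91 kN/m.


Resisting force = mu * W = 0.48 * 944 = 453.12 kN/m
FOS = Resisting / Driving = 453.12 / 91
= 4.9793 (dimensionless)

4.9793 (dimensionless)


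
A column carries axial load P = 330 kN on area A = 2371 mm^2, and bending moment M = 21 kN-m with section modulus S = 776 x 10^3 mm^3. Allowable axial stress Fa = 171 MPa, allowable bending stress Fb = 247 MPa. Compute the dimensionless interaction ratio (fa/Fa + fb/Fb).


f_a = P / A = 330000.0 / 2371 = 139.1818 MPa
f_b = M / S = 21000000.0 / 776000.0 = 27.0619 MPa
Ratio = f_a / Fa + f_b / Fb
= 139.1818 / 171 + 27.0619 / 247
= 0.9235 (dimensionless)

0.9235 (dimensionless)


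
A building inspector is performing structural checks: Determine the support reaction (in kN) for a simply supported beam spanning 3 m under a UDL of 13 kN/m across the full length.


Total load = w * L = 13 * 3 = 39 kN
By symmetry, each reaction R = total / 2 = 39 / 2 = 19.5 kN

19.5 kN


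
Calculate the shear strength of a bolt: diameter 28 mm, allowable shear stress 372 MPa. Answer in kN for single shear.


A = pi * d^2 / 4 = pi * 28^2 / 4 = 615.7522 mm^2
V = f_v * A / 1000 = 372 * 615.7522 / 1000
= 229.0598 kN

229.0598 kN


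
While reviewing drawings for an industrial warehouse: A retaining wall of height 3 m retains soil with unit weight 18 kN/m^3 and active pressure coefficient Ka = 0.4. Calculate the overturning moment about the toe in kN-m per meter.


Pa = 0.5 * Ka * gamma * H^2
= 0.5 * 0.4 * 18 * 3^2
= 32.4 kN/m
Arm = H / 3 = 3 / 3 = 1.0 m
Mo = Pa * arm = Pa * H / 3 = 32.4 * 3 / 3 = 32.4 kN-m/m

32.4 kN-m/m


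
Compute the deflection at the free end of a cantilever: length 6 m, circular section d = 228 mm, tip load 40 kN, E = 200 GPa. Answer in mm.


I = pi * d^4 / 64 = pi * 228^4 / 64 = 132650620.77 mm^4
L = 6000.0 mm, P = 40000.0 N, E = 200000.0 MPa
delta = P * L^3 / (3 * E * I)
= 40000.0 * 6000.0^3 / (3 * 200000.0 * 132650620.77)
= 108.5558 mm

108.5558 mm


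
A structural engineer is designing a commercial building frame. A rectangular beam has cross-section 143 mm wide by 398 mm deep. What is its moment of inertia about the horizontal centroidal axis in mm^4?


I = b * h^3 / 12
= 143 * 398^3 / 12
= 143 * 63044792 / 12
= 751283771.33 mm^4

751283771.33 mm^4


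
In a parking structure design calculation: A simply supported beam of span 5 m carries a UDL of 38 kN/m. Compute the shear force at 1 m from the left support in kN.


R_A = w * L / 2 = 38 * 5 / 2 = 95.0 kN
V(x) = R_A - w * x = 95.0 - 38 * 1
= 57.0 kN

57.0 kN


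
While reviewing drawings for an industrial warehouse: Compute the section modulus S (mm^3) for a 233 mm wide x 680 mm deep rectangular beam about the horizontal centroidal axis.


S = b * h^2 / 6
= 233 * 680^2 / 6
= 233 * 462400 / 6
= 17956533.33 mm^3

17956533.33 mm^3


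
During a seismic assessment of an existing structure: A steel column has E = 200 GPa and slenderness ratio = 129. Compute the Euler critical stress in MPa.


sigma_cr = pi^2 * E / lambda^2
= 9.8696 * 200000.0 / 129^2
= 9.8696 * 200000.0 / 16641
= 118.6179 MPa

118.6179 MPa


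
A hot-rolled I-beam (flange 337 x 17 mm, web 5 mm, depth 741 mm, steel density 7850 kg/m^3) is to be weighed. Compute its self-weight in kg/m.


A_flanges = 2 * 337 * 17 = 11458 mm^2
A_web = (741 - 2 * 17) * 5 = 3535 mm^2
A_total = 11458 + 3535 = 14993 mm^2 = 0.014993 m^2
Weight = rho * A = 7850 * 0.014993 = 117.695 kg/m

117.695 kg/m


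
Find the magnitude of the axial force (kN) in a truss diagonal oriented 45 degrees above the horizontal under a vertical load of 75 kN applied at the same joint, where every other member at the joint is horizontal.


At the joint, only the diagonal has a vertical component, so vertical equilibrium gives:
F * sin(45) = 75
F = 75 / sin(45)
= 75 / 0.707107
= 106.07 kN

106.07 kN


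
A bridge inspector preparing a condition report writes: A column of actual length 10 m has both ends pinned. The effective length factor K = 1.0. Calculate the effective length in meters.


L_eff = K * L
= 1.0 * 10
= 10.0 m

10.0 m


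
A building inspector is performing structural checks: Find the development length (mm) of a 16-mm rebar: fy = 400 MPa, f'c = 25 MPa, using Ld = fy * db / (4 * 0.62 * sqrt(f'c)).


Ld = (fy * db) / (4 * 0.62 * sqrt(f'c))
= (400 * 16) / (4 * 0.62 * sqrt(25))
= 6400 / 12.4
= 516.13 mm

516.13 mm


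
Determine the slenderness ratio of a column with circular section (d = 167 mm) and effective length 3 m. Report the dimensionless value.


Radius of gyration r = d / 4 = 167 / 4 = 41.75 mm
L_eff = 3000.0 mm
Slenderness ratio = L / r = 3000.0 / 41.75 = 71.86 (dimensionless)

71.86 (dimensionless)


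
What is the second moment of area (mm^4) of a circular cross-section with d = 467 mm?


r = d / 2 = 467 / 2 = 233.5 mm
I = pi * r^4 / 4 = pi * 233.5^4 / 4
= 2334734070.55 mm^4

2334734070.55 mm^4


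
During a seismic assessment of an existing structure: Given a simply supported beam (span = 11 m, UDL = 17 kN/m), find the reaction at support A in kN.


Total load = w * L = 17 * 11 = 187 kN
By symmetry, each reaction R = total / 2 = 187 / 2 = 93.5 kN

93.5 kN


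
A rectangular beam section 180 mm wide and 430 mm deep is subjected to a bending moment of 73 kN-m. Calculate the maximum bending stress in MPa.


I = b * h^3 / 12 = 180 * 430^3 / 12 = 1192605000.0 mm^4
y = h / 2 = 430 / 2 = 215.0 mm
M = 73 kN-m = 73000000.0 N-mm
sigma = M * y / I = 73000000.0 * 215.0 / 1192605000.0
= 13.16 MPa

13.16 MPa


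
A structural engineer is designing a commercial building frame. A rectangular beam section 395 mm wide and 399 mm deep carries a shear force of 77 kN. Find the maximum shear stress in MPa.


A = b * h = 395 * 399 = 157605 mm^2
V = 77 kN = 77000.0 N
tau_max = 1.5 * V / A = 1.5 * 77000.0 / 157605
= 0.7328 MPa

0.7328 MPa


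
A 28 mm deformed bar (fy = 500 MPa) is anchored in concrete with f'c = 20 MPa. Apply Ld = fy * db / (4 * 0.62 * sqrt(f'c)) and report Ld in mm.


Ld = (fy * db) / (4 * 0.62 * sqrt(f'c))
= (500 * 28) / (4 * 0.62 * sqrt(20))
= 14000 / 11.0909
= 1262.3 mm

1262.3 mm


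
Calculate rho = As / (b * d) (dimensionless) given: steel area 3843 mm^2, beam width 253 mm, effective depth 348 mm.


rho = As / (b * d)
= 3843 / (253 * 348)
= 3843 / 88044
= 0.043649 (dimensionless)

0.043649 (dimensionless)


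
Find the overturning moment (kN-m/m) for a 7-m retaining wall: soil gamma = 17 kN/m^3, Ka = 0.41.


Pa = 0.5 * Ka * gamma * H^2
= 0.5 * 0.41 * 17 * 7^2
= 170.765 kN/m
Arm = H / 3 = 7 / 3 = 2.3333 m
Mo = Pa * arm = Pa * H / 3 = 170.765 * 7 / 3 = 398.4517 kN-m/m

398.4517 kN-m/m


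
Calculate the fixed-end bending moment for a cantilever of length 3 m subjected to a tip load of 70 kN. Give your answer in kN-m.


For a cantilever with a point load at the free end:
M_max = P * L = 70 * 3 = 210 kN-m

210 kN-m


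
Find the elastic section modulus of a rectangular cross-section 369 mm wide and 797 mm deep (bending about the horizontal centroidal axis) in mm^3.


S = b * h^2 / 6
= 369 * 797^2 / 6
= 369 * 635209 / 6
= 39065353.5 mm^3

39065353.5 mm^3


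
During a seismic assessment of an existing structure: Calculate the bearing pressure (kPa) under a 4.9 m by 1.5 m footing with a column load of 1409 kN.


A = 4.9 * 1.5 = 7.35 m^2
q = P / A = 1409 / 7.35
= 191.7007 kPa

191.7007 kPa


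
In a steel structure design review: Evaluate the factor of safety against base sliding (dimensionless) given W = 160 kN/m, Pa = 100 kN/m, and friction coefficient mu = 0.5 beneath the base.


Resisting force = mu * W = 0.5 * 160 = 80.0 kN/m
FOS = Resisting / Driving = 80.0 / 100
= 0.8 (dimensionless)

0.8 (dimensionless)


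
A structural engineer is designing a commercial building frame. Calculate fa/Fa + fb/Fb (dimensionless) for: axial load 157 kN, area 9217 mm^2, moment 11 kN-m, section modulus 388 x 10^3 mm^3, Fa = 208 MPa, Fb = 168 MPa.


f_a = P / A = 157000.0 / 9217 = 17.0337 MPa
f_b = M / S = 11000000.0 / 388000.0 = 28.3505 MPa
Ratio = f_a / Fa + f_b / Fb
= 17.0337 / 208 + 28.3505 / 168
= 0.2506 (dimensionless)

0.2506 (dimensionless)


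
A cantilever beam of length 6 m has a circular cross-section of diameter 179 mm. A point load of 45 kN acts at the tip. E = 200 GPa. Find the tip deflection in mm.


I = pi * d^4 / 64 = pi * 179^4 / 64 = 50394370.27 mm^4
L = 6000.0 mm, P = 45000.0 N, E = 200000.0 MPa
delta = P * L^3 / (3 * E * I)
= 45000.0 * 6000.0^3 / (3 * 200000.0 * 50394370.27)
= 321.4645 mm

321.4645 mm


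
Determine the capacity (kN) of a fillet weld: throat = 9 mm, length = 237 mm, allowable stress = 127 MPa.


Strength = throat * length * allowable stress
= 9 * 237 * 127 N
= 270891 N
= 270.89 kN

270.89 kN


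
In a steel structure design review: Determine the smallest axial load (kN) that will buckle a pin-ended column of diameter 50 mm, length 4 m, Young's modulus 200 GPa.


I = pi * d^4 / 64 = 306796.16 mm^4
L = 4000.0 mm
P_cr = pi^2 * E * I / L^2
= 9.8696 * 200000.0 * 306796.16 / 4000.0^2
= 37849.46 N = 37.8495 kN

37.8495 kN


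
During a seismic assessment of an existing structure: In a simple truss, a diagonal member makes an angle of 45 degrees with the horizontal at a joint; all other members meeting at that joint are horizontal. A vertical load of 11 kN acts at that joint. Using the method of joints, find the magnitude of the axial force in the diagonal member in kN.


At the joint, only the diagonal has a vertical component, so vertical equilibrium gives:
F * sin(45) = 11
F = 11 / sin(45)
= 11 / 0.707107
= 15.56 kN

15.56 kN


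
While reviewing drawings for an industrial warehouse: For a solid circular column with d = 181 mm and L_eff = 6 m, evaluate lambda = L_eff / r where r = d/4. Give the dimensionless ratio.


Radius of gyration r = d / 4 = 181 / 4 = 45.25 mm
L_eff = 6000.0 mm
Slenderness ratio = L / r = 6000.0 / 45.25 = 132.6 (dimensionless)

132.6 (dimensionless)


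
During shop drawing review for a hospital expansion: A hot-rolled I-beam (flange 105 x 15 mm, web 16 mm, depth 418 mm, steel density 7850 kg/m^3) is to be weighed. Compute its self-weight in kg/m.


A_flanges = 2 * 105 * 15 = 3150 mm^2
A_web = (418 - 2 * 15) * 16 = 6208 mm^2
A_total = 3150 + 6208 = 9358 mm^2 = 0.009358 m^2
Weight = rho * A = 7850 * 0.009358 = 73.4603 kg/m

73.4603 kg/m


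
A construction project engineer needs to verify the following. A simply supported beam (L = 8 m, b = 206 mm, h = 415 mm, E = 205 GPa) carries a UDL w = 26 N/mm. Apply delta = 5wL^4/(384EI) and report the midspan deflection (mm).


I = 206 * 415^3 / 12 = 1226959604.17 mm^4
L = 8000.0 mm, w = 26 N/mm, E = 205000.0 MPa
delta = 5 * w * L^4 / (384 * E * I)
= 5 * 26 * 8000.0^4 / (384 * 205000.0 * 1226959604.17)
= 5.513 mm

5.513 mm


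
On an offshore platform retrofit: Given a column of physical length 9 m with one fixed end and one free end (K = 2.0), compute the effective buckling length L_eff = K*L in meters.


L_eff = K * L
= 2.0 * 9
= 18.0 m

18.0 m


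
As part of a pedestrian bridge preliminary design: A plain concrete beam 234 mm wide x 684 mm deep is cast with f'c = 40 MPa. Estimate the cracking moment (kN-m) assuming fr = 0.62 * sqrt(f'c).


fr = 0.62 * sqrt(40) = 0.62 * 6.3246 = 3.9212 MPa
I = 234 * 684^3 / 12 = 6240263328.0 mm^4
y_t = 342.0 mm
M_cr = fr * I / y_t = 3.9212 * 6240263328.0 / 342.0 N-mm
= 71.5482 kN-m

71.5482 kN-m


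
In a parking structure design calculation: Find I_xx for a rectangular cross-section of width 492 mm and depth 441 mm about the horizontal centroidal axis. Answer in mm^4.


I = b * h^3 / 12
= 492 * 441^3 / 12
= 492 * 85766121 / 12
= 3516410961.0 mm^4

3516410961.0 mm^4


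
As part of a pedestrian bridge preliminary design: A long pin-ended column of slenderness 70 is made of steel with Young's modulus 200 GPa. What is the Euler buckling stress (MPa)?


sigma_cr = pi^2 * E / lambda^2
= 9.8696 * 200000.0 / 70^2
= 9.8696 * 200000.0 / 4900
= 402.841 MPa

402.841 MPa


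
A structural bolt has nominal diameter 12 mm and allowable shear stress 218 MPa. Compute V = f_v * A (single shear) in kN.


A = pi * d^2 / 4 = pi * 12^2 / 4 = 113.0973 mm^2
V = f_v * A / 1000 = 218 * 113.0973 / 1000
= 24.6552 kN

24.6552 kN


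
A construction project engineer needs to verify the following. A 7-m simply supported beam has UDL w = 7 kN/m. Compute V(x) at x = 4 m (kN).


R_A = w * L / 2 = 7 * 7 / 2 = 24.5 kN
V(x) = R_A - w * x = 24.5 - 7 * 4
= -3.5 kN

-3.5 kN


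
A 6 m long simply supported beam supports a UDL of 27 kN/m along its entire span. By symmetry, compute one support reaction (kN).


Total load = w * L = 27 * 6 = 162 kN
By symmetry, each reaction R = total / 2 = 162 / 2 = 81.0 kN

81.0 kN


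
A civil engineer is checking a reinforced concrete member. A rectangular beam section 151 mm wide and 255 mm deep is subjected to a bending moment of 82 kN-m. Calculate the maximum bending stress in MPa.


I = b * h^3 / 12 = 151 * 255^3 / 12 = 208648968.75 mm^4
y = h / 2 = 255 / 2 = 127.5 mm
M = 82 kN-m = 82000000.0 N-mm
sigma = M * y / I = 82000000.0 * 127.5 / 208648968.75
= 50.11 MPa

50.11 MPa


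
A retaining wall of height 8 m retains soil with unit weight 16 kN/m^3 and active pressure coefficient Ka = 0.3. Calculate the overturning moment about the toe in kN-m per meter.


Pa = 0.5 * Ka * gamma * H^2
= 0.5 * 0.3 * 16 * 8^2
= 153.6 kN/m
Arm = H / 3 = 8 / 3 = 2.6667 m
Mo = Pa * arm = Pa * H / 3 = 153.6 * 8 / 3 = 409.6 kN-m/m

409.6 kN-m/m


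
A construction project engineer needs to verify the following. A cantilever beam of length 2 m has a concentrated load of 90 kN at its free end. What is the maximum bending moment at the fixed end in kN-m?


For a cantilever with a point load at the free end:
M_max = P * L = 90 * 2 = 180 kN-m

180 kN-m


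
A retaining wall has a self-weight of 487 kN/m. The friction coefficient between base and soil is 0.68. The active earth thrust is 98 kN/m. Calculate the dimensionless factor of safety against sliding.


Resisting force = mu * W = 0.68 * 487 = 331.16 kN/m
FOS = Resisting / Driving = 331.16 / 98
= 3.3792 (dimensionless)

3.3792 (dimensionless)


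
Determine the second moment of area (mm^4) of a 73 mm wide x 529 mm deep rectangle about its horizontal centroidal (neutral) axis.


I = b * h^3 / 12
= 73 * 529^3 / 12
= 73 * 148035889 / 12
= 900551658.08 mm^4

900551658.08 mm^4


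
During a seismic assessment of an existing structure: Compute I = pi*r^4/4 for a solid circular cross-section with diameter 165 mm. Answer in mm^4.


r = d / 2 = 165 / 2 = 82.5 mm
I = pi * r^4 / 4 = pi * 82.5^4 / 4
= 36383600.6 mm^4

36383600.6 mm^4


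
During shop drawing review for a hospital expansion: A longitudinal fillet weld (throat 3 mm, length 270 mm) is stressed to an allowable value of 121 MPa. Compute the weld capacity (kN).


Strength = throat * length * allowable stress
= 3 * 270 * 121 N
= 98010 N
= 98.01 kN

98.01 kN


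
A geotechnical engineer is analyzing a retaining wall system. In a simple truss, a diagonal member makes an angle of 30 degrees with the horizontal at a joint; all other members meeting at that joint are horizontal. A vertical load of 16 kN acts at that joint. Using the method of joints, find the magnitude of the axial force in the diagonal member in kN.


At the joint, only the diagonal has a vertical component, so vertical equilibrium gives:
F * sin(30) = 16
F = 16 / sin(30)
= 16 / 0.5
= 32.0 kN

32.0 kN


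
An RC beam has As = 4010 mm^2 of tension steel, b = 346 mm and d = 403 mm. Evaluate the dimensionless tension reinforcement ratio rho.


rho = As / (b * d)
= 4010 / (346 * 403)
= 4010 / 139438
= 0.028758 (dimensionless)

0.028758 (dimensionless)


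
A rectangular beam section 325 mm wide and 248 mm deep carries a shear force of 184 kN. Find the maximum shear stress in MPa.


A = b * h = 325 * 248 = 80600 mm^2
V = 184 kN = 184000.0 N
tau_max = 1.5 * V / A = 1.5 * 184000.0 / 80600
= 3.4243 MPa

3.4243 MPa


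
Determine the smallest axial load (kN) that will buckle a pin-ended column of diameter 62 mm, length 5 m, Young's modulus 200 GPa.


I = pi * d^4 / 64 = 725331.7 mm^4
L = 5000.0 mm
P_cr = pi^2 * E * I / L^2
= 9.8696 * 200000.0 * 725331.7 / 5000.0^2
= 57269.9 N = 57.2699 kN

57.2699 kN


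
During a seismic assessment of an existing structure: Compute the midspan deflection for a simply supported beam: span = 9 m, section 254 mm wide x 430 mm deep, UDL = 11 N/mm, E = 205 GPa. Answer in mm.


I = 254 * 430^3 / 12 = 1682898166.67 mm^4
L = 9000.0 mm, w = 11 N/mm, E = 205000.0 MPa
delta = 5 * w * L^4 / (384 * E * I)
= 5 * 11 * 9000.0^4 / (384 * 205000.0 * 1682898166.67)
= 2.7239 mm

2.7239 mm


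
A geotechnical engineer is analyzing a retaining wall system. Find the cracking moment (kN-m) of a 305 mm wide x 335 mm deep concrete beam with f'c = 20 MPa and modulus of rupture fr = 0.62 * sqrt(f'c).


fr = 0.62 * sqrt(20) = 0.62 * 4.4721 = 2.7727 MPa
I = 305 * 335^3 / 12 = 955549114.58 mm^4
y_t = 167.5 mm
M_cr = fr * I / y_t = 2.7727 * 955549114.58 / 167.5 N-mm
= 15.8178 kN-m

15.8178 kN-m


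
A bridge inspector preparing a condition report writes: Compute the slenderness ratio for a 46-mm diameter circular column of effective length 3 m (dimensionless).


Radius of gyration r = d / 4 = 46 / 4 = 11.5 mm
L_eff = 3000.0 mm
Slenderness ratio = L / r = 3000.0 / 11.5 = 260.87 (dimensionless)

260.87 (dimensionless)


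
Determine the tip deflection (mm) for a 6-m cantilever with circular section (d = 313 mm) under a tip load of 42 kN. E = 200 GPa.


I = pi * d^4 / 64 = pi * 313^4 / 64 = 471137039.8 mm^4
L = 6000.0 mm, P = 42000.0 N, E = 200000.0 MPa
delta = P * L^3 / (3 * E * I)
= 42000.0 * 6000.0^3 / (3 * 200000.0 * 471137039.8)
= 32.0926 mm

32.0926 mm


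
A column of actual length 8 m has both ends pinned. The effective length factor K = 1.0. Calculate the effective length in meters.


L_eff = K * L
= 1.0 * 8
= 8.0 m

8.0 m


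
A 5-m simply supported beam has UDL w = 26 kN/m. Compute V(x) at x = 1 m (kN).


R_A = w * L / 2 = 26 * 5 / 2 = 65.0 kN
V(x) = R_A - w * x = 65.0 - 26 * 1
= 39.0 kN

39.0 kN


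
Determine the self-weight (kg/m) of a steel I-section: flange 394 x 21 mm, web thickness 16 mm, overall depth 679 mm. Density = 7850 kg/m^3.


A_flanges = 2 * 394 * 21 = 16548 mm^2
A_web = (679 - 2 * 21) * 16 = 10192 mm^2
A_total = 16548 + 10192 = 26740 mm^2 = 0.026740 m^2
Weight = rho * A = 7850 * 0.026740 = 209.909 kg/m

209.909 kg/m


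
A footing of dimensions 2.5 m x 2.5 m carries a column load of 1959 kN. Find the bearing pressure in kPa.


A = 2.5 * 2.5 = 6.25 m^2
q = P / A = 1959 / 6.25
= 313.44 kPa

313.44 kPa


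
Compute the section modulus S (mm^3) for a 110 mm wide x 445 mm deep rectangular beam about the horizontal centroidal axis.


S = b * h^2 / 6
= 110 * 445^2 / 6
= 110 * 198025 / 6
= 3630458.33 mm^3

3630458.33 mm^3


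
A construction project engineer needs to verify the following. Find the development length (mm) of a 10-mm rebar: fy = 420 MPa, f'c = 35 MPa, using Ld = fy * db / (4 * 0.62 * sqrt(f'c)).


Ld = (fy * db) / (4 * 0.62 * sqrt(f'c))
= (420 * 10) / (4 * 0.62 * sqrt(35))
= 4200 / 14.6719
= 286.26 mm

286.26 mm


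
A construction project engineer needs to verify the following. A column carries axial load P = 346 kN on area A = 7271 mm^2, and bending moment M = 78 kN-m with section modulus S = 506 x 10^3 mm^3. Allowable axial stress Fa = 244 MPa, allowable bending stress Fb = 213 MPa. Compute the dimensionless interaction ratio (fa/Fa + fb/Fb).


f_a = P / A = 346000.0 / 7271 = 47.5863 MPa
f_b = M / S = 78000000.0 / 506000.0 = 154.1502 MPa
Ratio = f_a / Fa + f_b / Fb
= 47.5863 / 244 + 154.1502 / 213
= 0.9187 (dimensionless)

0.9187 (dimensionless)


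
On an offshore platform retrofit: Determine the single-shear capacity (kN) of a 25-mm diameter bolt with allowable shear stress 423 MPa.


A = pi * d^2 / 4 = pi * 25^2 / 4 = 490.8739 mm^2
V = f_v * A / 1000 = 423 * 490.8739 / 1000
= 207.6396 kN

207.6396 kN


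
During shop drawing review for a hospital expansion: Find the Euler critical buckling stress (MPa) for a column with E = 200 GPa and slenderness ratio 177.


sigma_cr = pi^2 * E / lambda^2
= 9.8696 * 200000.0 / 177^2
= 9.8696 * 200000.0 / 31329
= 63.0062 MPa

63.0062 MPa


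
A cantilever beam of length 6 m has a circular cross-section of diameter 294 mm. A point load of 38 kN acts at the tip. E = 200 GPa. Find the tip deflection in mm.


I = pi * d^4 / 64 = pi * 294^4 / 64 = 366740793.54 mm^4
L = 6000.0 mm, P = 38000.0 N, E = 200000.0 MPa
delta = P * L^3 / (3 * E * I)
= 38000.0 * 6000.0^3 / (3 * 200000.0 * 366740793.54)
= 37.3015 mm

37.3015 mm
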